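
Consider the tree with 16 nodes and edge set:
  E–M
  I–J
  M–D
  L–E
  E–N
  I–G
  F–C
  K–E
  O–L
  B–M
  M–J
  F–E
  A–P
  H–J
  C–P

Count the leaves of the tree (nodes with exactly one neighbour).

Degree-1 nodes: A, B, D, G, H, K, N, O — 8 of them.

8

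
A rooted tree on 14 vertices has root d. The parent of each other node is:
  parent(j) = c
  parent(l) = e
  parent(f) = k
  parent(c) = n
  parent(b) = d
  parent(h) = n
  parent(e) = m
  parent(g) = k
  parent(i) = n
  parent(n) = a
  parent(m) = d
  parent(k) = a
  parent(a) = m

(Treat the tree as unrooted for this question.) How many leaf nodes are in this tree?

Degree-1 nodes: b, f, g, h, i, j, l — 7 of them.

7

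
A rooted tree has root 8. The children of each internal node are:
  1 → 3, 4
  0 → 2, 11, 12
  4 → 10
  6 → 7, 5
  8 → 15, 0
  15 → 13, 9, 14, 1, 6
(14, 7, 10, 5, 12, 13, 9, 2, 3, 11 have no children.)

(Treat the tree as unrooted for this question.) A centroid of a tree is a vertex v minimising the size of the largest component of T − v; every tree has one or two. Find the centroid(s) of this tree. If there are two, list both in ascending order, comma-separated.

If 15 is removed the pieces have sizes 5, 4, 3, 1, 1, 1, all ≤ ⌊16/2⌋ = 8.
No neighbour of 15 does as well, so 15 is the unique centroid.

15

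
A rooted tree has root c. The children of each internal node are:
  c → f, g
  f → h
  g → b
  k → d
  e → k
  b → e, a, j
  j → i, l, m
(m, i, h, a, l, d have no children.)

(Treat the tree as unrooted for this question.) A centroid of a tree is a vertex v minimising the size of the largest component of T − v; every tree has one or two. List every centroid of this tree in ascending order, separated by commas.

b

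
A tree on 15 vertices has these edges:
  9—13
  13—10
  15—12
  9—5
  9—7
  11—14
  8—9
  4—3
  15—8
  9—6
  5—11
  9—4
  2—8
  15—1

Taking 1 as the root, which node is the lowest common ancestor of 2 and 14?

8

2's ancestor chain is 2, 8, 15, 1 and 14's is 14, 11, 5, 9, 8, 15, 1; they first meet at 8.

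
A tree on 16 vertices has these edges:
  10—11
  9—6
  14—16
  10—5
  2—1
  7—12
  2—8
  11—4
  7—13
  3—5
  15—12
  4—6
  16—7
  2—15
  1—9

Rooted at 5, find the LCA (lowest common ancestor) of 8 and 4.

4

8's ancestor chain is 8, 2, 1, 9, 6, 4, 11, 10, 5 and 4's is 4, 11, 10, 5; they first meet at 4.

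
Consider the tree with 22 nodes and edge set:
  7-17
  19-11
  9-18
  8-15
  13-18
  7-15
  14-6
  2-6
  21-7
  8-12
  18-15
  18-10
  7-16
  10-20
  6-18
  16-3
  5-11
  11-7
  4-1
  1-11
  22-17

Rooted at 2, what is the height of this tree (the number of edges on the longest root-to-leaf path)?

7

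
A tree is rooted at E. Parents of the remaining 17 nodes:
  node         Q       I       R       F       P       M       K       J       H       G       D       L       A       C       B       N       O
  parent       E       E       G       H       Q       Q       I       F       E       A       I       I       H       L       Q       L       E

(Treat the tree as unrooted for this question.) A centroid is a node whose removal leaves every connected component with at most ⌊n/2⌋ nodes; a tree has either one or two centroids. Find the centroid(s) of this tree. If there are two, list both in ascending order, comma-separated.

E

If E is removed the pieces have sizes 6, 6, 4, 1, all ≤ ⌊18/2⌋ = 9.
Every other node leaves some component of size > 9, so the centroid is unique.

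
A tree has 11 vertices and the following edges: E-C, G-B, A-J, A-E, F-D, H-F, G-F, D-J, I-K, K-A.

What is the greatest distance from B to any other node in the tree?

A farthest node from B is C (I also at distance 7).
The path B – G – F – D – J – A – E – C has 7 edges.

7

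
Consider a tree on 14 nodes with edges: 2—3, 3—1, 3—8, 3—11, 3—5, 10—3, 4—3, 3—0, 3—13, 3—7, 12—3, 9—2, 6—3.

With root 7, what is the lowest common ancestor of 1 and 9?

3

Ancestors of 1 (toward the root): 1, 3, 7.
Ancestors of 9: 9, 2, 3, 7.
The deepest node appearing in both lists is 3.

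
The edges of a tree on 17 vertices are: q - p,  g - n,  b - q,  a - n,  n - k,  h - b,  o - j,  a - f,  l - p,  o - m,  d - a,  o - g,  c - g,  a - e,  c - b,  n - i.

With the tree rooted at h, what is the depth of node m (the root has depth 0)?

Climbing from m to the root: m → o → g → c → b → h. That's 5 steps.

5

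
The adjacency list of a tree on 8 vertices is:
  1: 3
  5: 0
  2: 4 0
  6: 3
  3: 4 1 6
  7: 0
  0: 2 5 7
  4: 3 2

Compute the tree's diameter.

5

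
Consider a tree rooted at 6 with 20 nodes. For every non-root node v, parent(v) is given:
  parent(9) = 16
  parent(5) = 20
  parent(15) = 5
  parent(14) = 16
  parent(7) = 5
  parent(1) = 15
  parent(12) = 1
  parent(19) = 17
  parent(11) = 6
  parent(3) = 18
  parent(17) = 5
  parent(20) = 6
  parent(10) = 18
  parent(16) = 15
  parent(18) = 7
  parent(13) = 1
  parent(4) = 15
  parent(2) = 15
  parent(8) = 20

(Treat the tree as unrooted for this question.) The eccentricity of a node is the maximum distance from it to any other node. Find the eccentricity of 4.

5

A farthest node from 4 is 3 (11, 10 also at distance 5).
The path 4-15-5-7-18-3 has 5 edges.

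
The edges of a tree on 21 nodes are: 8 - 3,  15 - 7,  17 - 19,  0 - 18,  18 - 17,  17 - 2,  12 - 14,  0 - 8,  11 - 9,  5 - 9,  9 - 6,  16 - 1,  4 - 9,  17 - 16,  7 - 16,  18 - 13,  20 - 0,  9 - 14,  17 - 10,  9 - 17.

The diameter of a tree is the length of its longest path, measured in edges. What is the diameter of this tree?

Starting from 12, a farthest node is 3 at distance 7.
One longest path: 12 – 14 – 9 – 17 – 18 – 0 – 8 – 3.
So the diameter is 7.

7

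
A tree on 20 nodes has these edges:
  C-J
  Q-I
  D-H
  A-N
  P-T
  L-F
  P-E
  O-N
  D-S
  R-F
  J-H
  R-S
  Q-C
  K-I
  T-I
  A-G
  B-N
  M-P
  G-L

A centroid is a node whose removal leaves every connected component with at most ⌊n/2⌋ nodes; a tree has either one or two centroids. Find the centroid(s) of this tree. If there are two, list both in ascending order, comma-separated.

Delete H: the remaining components have sizes 10, 9. Max 10 ≤ 10, so H is a centroid.
D is adjacent to H and is also a centroid (the largest component after removing it is likewise 10).

D, H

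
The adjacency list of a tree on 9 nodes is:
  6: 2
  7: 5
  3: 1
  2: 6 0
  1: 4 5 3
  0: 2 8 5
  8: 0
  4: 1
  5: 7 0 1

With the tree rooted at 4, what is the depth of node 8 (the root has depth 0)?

Climbing from 8 to the root: 8 – 0 – 5 – 1 – 4. That's 4 steps.

4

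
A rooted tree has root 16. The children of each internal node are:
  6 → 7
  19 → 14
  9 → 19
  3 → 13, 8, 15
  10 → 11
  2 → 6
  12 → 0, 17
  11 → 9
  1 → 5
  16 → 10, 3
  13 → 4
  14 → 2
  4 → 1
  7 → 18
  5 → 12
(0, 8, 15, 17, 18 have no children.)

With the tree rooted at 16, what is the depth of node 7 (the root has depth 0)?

Climbing from 7 to the root: 7–6–2–14–19–9–11–10–16. That's 8 steps.

8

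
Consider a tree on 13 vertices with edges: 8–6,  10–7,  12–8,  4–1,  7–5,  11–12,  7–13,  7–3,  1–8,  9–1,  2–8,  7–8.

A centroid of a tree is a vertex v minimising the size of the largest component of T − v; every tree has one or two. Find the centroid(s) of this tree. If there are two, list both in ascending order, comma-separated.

Delete 8: the remaining components have sizes 5, 3, 2, 1, 1. Max 5 ≤ 6, so 8 is a centroid.
Every other node leaves some component of size > 6, so the centroid is unique.

8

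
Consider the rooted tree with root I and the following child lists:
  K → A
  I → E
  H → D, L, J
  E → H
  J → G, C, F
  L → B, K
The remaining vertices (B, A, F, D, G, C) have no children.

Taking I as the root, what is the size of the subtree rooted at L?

4

L's subtree: {L, K, B, A}, size 4.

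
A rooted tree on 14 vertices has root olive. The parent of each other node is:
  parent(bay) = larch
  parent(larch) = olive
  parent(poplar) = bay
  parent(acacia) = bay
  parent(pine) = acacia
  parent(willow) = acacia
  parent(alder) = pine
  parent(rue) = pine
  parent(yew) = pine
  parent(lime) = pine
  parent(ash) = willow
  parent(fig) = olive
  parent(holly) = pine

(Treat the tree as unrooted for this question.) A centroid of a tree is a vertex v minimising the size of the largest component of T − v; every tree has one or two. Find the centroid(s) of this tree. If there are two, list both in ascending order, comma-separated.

If acacia is removed the pieces have sizes 6, 5, 2, all ≤ ⌊14/2⌋ = 7.
Every other node leaves some component of size > 7, so the centroid is unique.

acacia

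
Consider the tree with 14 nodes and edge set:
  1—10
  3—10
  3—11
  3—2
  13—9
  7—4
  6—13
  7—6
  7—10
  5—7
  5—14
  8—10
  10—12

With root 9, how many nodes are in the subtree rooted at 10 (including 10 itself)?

The subtree rooted at 10 contains: 10, 3, 1, 8, 12, 2, 11 — 7 nodes.

7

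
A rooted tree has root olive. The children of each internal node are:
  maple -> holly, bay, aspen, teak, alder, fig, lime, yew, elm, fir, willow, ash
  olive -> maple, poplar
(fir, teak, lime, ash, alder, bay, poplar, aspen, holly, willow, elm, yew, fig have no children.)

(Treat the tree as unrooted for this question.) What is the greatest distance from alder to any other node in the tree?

The node farthest from alder is poplar, via alder-maple-olive-poplar — 3 edges.

3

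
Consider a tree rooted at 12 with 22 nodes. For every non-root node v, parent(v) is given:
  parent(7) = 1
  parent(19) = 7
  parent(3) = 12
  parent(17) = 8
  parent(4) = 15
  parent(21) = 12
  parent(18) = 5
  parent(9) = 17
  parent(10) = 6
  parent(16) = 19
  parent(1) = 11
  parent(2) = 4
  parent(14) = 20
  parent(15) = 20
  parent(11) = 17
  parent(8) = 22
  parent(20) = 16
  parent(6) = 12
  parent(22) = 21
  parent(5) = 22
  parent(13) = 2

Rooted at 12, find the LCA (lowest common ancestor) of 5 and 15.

22

Path 5→root: 5 22 21 12; path 15→root: 15 20 16 19 7 1 11 17 8 22 21 12.
First common node: 22.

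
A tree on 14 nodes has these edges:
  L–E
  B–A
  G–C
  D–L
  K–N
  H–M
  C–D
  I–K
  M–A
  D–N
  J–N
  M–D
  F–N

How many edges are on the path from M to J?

Walking from M: M–D–N–J. Length 3.

3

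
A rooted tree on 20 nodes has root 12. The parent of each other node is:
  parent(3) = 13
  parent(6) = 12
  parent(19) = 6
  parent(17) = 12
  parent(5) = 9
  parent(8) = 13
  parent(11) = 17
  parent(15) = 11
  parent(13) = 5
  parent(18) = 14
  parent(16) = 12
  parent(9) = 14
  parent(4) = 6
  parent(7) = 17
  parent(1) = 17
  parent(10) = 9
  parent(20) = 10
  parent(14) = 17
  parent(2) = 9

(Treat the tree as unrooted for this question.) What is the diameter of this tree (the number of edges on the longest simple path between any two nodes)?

8

Starting from 8, a farthest node is 19 at distance 8.
One longest path: 8-13-5-9-14-17-12-6-19.
So the diameter is 8.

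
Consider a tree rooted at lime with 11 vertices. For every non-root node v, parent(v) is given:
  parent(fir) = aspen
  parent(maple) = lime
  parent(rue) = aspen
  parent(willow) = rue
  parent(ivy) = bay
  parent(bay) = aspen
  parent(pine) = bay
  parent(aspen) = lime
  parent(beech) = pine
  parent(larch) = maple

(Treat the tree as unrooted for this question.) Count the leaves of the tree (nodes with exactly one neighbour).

5

Exactly 5 nodes have a single neighbour: beech, fir, ivy, larch, willow.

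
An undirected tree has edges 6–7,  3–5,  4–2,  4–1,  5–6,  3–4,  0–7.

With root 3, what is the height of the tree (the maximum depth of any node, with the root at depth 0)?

4

0 sits deepest: 3 – 5 – 6 – 7 – 0 — 4 edges from the root.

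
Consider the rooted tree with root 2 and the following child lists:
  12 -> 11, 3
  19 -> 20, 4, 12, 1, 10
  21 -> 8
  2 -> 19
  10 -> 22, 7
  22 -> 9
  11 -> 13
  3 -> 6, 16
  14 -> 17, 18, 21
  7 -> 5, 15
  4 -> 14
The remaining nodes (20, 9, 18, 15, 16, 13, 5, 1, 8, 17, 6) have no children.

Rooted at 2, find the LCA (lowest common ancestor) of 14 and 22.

14's ancestor chain is 14, 4, 19, 2 and 22's is 22, 10, 19, 2; they first meet at 19.

19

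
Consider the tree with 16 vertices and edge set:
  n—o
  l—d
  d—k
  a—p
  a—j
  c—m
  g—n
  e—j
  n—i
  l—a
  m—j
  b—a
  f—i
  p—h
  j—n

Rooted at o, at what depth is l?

4

Climbing from l to the root: l – a – j – n – o. That's 4 steps.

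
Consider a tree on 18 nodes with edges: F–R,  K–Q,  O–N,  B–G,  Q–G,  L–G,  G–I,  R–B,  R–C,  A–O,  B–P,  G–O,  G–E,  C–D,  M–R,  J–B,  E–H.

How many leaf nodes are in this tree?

The leaves are A, D, F, H, I, J, K, L, M, N, P.
That is 11 leaves.

11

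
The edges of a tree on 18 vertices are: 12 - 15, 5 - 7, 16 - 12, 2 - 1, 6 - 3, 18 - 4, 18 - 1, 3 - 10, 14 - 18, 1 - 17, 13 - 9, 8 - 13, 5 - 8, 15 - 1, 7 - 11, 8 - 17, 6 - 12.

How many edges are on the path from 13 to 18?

4

The path is 13 - 8 - 17 - 1 - 18, which has 4 edges.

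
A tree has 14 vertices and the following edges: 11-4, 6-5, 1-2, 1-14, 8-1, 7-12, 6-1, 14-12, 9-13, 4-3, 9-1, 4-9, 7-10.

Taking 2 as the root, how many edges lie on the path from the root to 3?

Path from 2 to 3: 2–1–9–4–3, which has 4 edges.

4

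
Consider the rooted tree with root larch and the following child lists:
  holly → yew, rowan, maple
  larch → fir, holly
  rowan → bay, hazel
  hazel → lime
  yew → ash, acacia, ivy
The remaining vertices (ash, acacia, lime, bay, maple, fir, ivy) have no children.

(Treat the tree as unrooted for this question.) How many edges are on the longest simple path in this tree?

Starting from lime, a farthest node is ash at distance 5.
One longest path: lime–hazel–rowan–holly–yew–ash.
So the diameter is 5.

5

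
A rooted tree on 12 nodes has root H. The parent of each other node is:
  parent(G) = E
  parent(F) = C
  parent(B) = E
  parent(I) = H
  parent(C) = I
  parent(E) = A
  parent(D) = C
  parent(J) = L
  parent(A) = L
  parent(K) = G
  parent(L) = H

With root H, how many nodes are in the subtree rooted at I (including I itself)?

4

The subtree rooted at I contains: I, C, F, D — 4 nodes.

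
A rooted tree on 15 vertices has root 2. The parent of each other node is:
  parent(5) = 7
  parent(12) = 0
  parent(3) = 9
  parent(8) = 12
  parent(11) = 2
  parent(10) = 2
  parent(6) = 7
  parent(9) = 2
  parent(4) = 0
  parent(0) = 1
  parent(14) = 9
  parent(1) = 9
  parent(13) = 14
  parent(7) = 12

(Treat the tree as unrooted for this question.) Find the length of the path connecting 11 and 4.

The path is 11–2–9–1–0–4, which has 5 edges.

5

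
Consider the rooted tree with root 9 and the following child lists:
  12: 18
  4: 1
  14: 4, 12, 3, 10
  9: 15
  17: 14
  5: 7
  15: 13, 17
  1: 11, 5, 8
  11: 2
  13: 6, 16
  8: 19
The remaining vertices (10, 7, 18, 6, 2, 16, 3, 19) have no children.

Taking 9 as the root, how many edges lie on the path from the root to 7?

7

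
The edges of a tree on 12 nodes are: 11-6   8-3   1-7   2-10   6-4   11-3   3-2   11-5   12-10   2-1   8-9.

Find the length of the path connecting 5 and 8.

3

The path is 5–11–3–8, which has 3 edges.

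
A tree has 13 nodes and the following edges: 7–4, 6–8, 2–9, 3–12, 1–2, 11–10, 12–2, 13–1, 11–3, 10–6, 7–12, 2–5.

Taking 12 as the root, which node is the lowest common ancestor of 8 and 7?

12

8's ancestor chain is 8, 6, 10, 11, 3, 12 and 7's is 7, 12; they first meet at 12.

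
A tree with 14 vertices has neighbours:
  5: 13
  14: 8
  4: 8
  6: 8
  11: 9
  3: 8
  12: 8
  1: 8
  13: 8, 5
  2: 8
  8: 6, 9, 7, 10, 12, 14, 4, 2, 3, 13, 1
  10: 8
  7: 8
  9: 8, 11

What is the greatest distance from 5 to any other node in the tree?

A farthest node from 5 is 11.
The path 5–13–8–9–11 has 4 edges.

4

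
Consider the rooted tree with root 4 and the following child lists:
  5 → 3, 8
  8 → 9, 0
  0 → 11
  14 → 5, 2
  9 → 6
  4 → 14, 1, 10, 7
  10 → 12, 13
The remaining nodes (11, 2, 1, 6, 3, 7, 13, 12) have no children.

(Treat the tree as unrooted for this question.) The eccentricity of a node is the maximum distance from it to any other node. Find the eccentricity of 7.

6

Distances from 7 peak at 6, attained at 11 (6 also at distance 6).
7–4–14–5–8–0–11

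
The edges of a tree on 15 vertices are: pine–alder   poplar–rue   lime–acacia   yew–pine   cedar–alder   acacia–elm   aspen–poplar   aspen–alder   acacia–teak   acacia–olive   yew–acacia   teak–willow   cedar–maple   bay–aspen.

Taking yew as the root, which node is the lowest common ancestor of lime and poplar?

yew

lime's ancestor chain is lime, acacia, yew and poplar's is poplar, aspen, alder, pine, yew; they first meet at yew.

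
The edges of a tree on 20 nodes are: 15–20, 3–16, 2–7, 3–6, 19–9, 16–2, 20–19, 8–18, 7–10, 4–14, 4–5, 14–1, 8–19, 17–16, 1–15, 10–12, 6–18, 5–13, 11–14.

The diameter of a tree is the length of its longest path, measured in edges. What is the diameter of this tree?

16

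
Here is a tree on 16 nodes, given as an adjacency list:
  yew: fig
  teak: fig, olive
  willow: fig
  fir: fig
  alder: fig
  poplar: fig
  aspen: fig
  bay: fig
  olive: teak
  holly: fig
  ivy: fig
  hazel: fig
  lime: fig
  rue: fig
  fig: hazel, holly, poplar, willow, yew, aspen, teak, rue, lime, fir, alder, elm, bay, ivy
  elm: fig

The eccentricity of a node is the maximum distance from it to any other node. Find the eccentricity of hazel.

3

A farthest node from hazel is olive.
The path hazel-fig-teak-olive has 3 edges.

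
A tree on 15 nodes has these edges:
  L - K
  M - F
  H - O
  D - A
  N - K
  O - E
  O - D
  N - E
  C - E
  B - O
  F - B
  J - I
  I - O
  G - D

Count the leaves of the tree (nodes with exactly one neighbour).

7

The leaves are A, C, G, H, J, L, M.
That is 7 leaves.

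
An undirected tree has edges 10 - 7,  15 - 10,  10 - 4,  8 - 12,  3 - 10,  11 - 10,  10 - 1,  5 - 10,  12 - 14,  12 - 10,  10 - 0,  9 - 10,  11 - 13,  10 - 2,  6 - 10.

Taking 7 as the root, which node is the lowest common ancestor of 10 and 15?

10

10's ancestor chain is 10, 7 and 15's is 15, 10, 7; they first meet at 10.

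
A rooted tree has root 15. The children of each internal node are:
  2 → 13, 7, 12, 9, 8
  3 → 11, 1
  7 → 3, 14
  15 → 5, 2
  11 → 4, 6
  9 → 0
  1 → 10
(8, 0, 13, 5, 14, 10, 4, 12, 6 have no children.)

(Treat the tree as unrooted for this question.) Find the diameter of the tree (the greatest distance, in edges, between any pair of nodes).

A longest path is 10-1-3-7-2-15-5, with 6 edges.

6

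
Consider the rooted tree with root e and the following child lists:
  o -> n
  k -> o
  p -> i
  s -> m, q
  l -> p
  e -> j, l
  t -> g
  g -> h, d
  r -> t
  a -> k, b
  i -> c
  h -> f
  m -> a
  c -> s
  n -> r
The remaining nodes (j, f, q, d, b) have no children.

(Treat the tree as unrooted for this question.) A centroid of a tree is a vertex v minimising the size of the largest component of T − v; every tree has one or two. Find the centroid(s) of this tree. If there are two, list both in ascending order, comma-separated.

a

If a is removed the pieces have sizes 9, 9, 1, all ≤ ⌊20/2⌋ = 10.
No neighbour of a does as well, so a is the unique centroid.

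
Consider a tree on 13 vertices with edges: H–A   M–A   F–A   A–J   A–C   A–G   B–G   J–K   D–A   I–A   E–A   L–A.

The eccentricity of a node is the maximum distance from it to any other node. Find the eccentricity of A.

A farthest node from A is B (K also at distance 2).
The path A-G-B has 2 edges.

2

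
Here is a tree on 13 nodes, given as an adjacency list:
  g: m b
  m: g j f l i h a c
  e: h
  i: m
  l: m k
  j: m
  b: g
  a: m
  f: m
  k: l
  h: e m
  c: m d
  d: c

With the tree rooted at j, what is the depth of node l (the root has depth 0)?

Climbing from l to the root: l → m → j. That's 2 steps.

2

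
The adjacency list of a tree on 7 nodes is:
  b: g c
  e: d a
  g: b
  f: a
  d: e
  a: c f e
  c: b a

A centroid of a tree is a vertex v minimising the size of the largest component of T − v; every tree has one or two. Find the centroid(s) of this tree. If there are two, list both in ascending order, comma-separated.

a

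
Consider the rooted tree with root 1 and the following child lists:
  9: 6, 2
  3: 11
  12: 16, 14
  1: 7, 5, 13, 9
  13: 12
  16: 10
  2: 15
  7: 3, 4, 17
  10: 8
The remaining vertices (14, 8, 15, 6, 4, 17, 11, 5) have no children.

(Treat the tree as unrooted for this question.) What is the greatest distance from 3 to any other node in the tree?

The node farthest from 3 is 8, via 3 – 7 – 1 – 13 – 12 – 16 – 10 – 8 — 7 edges.

7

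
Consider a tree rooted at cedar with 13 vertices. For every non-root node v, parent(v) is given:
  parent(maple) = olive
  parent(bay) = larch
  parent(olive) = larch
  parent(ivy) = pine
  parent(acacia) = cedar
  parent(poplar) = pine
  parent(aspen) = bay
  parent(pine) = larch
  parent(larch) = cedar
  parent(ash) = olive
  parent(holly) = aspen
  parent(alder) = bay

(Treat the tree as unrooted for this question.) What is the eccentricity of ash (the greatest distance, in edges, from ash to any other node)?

5

Distances from ash peak at 5, attained at holly.
ash – olive – larch – bay – aspen – holly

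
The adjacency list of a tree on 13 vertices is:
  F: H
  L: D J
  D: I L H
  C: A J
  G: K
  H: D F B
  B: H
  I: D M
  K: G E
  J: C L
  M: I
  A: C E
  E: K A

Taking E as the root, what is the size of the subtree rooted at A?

10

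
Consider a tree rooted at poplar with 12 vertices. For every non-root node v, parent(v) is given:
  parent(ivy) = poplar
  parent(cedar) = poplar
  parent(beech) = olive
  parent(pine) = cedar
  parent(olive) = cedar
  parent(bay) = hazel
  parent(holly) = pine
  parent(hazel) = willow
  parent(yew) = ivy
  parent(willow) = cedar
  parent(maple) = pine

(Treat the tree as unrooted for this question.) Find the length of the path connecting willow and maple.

3

The path is willow – cedar – pine – maple, which has 3 edges.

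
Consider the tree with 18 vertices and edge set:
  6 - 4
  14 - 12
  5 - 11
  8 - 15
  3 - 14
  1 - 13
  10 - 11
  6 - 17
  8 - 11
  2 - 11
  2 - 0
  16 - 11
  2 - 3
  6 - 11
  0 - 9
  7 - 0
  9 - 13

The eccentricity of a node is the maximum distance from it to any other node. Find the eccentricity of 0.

Distances from 0 peak at 4, attained at 17 (4, 15, 12 also at distance 4).
0-2-11-6-17

4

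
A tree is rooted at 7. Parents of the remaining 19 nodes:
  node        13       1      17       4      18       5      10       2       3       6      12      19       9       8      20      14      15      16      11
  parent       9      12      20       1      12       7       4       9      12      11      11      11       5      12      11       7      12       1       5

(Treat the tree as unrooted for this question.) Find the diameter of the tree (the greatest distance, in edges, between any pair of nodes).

A longest path is 10 – 4 – 1 – 12 – 11 – 5 – 9 – 13, with 7 edges.

7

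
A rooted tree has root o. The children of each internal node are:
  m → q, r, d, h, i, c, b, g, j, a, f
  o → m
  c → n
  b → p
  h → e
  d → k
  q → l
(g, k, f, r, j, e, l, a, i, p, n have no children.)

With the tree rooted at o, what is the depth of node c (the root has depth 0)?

o–m–c — 2 edges.

2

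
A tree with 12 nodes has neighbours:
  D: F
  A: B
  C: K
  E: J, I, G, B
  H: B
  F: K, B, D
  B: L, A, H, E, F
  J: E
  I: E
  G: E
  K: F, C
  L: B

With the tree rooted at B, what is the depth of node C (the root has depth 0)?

3

Climbing from C to the root: C → K → F → B. That's 3 steps.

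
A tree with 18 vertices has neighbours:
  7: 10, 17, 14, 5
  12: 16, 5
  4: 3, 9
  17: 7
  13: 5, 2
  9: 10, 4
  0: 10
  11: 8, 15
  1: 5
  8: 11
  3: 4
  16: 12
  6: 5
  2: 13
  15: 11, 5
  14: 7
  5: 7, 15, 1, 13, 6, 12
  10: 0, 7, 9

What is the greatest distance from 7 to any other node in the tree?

Distances from 7 peak at 4, attained at 8 (3 also at distance 4).
7–5–15–11–8

4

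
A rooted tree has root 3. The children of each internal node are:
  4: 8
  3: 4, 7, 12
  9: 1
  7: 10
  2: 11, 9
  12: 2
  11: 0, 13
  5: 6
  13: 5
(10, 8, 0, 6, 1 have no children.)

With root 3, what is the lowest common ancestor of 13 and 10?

Path 13→root: 13 11 2 12 3; path 10→root: 10 7 3.
First common node: 3.

3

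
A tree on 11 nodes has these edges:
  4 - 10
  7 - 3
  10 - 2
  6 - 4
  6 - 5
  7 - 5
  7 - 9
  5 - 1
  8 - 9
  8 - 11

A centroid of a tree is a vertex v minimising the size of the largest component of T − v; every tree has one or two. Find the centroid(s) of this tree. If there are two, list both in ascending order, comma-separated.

Delete 5: the remaining components have sizes 5, 4, 1. Max 5 ≤ 5, so 5 is a centroid.
Every other node leaves some component of size > 5, so the centroid is unique.

5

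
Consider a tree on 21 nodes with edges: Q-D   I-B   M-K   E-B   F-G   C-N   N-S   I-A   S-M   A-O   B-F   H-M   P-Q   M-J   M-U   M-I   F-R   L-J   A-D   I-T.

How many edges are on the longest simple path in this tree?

BFS from P reaches C last, at distance 8; BFS from C confirms no node is farther.
Path: P - Q - D - A - I - M - S - N - C.

8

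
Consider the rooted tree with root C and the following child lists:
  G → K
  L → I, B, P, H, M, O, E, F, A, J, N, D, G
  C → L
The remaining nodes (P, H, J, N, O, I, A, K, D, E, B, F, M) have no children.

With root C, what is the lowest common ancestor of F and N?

F's ancestor chain is F, L, C and N's is N, L, C; they first meet at L.

L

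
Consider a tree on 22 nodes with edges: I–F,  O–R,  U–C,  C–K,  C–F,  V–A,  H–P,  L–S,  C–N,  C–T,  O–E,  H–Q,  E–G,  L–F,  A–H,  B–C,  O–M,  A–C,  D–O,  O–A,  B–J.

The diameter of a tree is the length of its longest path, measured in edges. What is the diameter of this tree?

Starting from S, a farthest node is G at distance 7.
One longest path: S - L - F - C - A - O - E - G.
So the diameter is 7.

7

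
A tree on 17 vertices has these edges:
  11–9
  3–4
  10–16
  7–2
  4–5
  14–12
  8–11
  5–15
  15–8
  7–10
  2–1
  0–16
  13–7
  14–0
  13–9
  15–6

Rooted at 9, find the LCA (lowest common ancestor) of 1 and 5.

9

Path 1→root: 1 2 7 13 9; path 5→root: 5 15 8 11 9.
First common node: 9.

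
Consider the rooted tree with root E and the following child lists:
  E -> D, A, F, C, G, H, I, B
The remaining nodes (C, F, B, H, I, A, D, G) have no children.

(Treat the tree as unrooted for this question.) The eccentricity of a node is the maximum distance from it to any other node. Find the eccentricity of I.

2

A farthest node from I is B (F, H, C, A, G, D also at distance 2).
The path I–E–B has 2 edges.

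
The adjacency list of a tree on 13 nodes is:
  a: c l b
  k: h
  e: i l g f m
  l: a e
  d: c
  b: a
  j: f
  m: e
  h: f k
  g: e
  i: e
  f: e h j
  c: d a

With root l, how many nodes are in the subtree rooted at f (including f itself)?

4

The subtree rooted at f contains: f, h, j, k — 4 nodes.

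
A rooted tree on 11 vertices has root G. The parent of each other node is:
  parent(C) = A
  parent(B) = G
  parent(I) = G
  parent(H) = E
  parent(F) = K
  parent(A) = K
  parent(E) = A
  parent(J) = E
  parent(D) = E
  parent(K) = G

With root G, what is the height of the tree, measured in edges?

4

H sits deepest: G → K → A → E → H — 4 edges from the root.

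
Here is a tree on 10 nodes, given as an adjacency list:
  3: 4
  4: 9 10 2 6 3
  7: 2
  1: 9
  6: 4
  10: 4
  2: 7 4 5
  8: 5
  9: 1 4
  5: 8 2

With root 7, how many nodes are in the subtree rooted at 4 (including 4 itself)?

6

4's subtree: {4, 9, 3, 10, 6, 1}, size 6.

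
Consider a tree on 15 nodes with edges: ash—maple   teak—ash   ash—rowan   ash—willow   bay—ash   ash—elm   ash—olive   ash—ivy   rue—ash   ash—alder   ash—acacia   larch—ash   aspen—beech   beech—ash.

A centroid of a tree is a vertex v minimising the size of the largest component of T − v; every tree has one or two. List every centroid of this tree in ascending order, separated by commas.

If ash is removed the pieces have sizes 2, 1, 1, 1, 1, 1, 1, 1, 1, 1, 1, 1, 1, all ≤ ⌊15/2⌋ = 7.
No neighbour of ash does as well, so ash is the unique centroid.

ash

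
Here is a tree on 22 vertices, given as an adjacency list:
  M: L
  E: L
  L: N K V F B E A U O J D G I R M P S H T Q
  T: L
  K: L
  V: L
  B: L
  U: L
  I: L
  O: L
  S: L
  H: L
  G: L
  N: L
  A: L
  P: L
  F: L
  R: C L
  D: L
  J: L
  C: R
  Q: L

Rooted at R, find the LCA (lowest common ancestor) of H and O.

L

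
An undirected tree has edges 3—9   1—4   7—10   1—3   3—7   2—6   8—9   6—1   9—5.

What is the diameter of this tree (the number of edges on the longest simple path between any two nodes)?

Starting from 10, a farthest node is 2 at distance 5.
One longest path: 10 – 7 – 3 – 1 – 6 – 2.
So the diameter is 5.

5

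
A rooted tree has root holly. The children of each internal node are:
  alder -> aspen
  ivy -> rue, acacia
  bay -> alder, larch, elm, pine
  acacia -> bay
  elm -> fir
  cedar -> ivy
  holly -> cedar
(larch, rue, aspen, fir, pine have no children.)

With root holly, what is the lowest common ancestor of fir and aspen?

Ancestors of fir (toward the root): fir, elm, bay, acacia, ivy, cedar, holly.
Ancestors of aspen: aspen, alder, bay, acacia, ivy, cedar, holly.
The deepest node appearing in both lists is bay.

bay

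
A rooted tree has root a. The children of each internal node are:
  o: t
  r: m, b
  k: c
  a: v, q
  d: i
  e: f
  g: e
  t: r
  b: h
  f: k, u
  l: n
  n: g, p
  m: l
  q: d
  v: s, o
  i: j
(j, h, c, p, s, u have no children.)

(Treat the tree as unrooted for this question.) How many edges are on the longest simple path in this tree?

16

A longest path is c-k-f-e-g-n-l-m-r-t-o-v-a-q-d-i-j, with 16 edges.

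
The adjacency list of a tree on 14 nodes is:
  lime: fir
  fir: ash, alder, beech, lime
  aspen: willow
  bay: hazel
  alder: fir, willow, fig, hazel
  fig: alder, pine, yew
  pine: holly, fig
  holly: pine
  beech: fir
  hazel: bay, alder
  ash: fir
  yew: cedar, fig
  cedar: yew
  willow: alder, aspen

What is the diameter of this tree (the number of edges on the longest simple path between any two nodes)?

A longest path is lime-fir-alder-fig-pine-holly, with 5 edges.

5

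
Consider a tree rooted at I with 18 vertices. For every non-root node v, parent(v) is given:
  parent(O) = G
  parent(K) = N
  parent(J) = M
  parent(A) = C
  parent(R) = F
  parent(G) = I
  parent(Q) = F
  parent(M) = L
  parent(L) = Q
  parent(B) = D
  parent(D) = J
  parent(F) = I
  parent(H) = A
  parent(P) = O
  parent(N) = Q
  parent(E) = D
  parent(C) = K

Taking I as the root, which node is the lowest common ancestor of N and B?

Q

Path N→root: N Q F I; path B→root: B D J M L Q F I.
First common node: Q.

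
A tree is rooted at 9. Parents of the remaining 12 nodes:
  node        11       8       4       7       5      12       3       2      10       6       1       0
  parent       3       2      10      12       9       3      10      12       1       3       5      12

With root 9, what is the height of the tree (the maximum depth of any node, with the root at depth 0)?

8 sits deepest: 9-5-1-10-3-12-2-8 — 7 edges from the root.

7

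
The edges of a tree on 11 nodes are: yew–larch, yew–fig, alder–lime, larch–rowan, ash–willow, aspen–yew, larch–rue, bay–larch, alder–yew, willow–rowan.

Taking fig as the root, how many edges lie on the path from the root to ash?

5

Path from fig to ash: fig → yew → larch → rowan → willow → ash, which has 5 edges.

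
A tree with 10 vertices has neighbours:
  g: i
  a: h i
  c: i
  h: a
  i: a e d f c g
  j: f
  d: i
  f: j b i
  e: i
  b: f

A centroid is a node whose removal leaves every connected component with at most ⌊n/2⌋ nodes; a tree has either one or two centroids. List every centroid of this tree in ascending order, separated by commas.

i

Delete i: the remaining components have sizes 3, 2, 1, 1, 1, 1. Max 3 ≤ 5, so i is a centroid.
Every other node leaves some component of size > 5, so the centroid is unique.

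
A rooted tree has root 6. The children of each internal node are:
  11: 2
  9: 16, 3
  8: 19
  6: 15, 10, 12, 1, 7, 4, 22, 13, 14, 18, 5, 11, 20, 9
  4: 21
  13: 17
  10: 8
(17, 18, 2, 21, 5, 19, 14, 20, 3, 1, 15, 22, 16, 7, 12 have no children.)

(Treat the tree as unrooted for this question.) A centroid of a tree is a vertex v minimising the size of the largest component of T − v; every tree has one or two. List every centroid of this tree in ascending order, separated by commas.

6

If 6 is removed the pieces have sizes 3, 3, 2, 2, 2, 1, 1, 1, 1, 1, 1, 1, 1, 1, all ≤ ⌊22/2⌋ = 11.
No neighbour of 6 does as well, so 6 is the unique centroid.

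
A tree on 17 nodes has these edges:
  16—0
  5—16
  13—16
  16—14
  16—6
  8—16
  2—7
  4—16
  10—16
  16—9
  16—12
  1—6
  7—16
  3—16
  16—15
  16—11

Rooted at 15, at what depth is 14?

Path from 15 to 14: 15 – 16 – 14, which has 2 edges.

2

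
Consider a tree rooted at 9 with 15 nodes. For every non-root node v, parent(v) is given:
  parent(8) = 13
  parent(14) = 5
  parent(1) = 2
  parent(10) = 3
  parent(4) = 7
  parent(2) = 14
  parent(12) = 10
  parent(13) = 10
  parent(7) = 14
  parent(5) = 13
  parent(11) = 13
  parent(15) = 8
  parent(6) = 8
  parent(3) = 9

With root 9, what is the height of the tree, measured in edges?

7

4 sits deepest: 9 – 3 – 10 – 13 – 5 – 14 – 7 – 4 — 7 edges from the root.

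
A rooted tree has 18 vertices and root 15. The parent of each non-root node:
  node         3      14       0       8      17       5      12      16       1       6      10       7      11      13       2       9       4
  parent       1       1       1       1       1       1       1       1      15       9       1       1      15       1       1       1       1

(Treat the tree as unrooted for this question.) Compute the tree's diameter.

4

A longest path is 6-9-1-15-11, with 4 edges.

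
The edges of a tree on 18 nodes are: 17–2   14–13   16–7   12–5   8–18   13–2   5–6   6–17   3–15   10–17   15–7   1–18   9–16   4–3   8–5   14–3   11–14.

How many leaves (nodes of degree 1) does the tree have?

The leaves are 1, 4, 9, 10, 11, 12.
That is 6 leaves.

6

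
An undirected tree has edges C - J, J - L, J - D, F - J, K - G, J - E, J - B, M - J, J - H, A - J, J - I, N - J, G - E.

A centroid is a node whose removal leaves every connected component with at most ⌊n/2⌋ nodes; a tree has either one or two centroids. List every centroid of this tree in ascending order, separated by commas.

If J is removed the pieces have sizes 3, 1, 1, 1, 1, 1, 1, 1, 1, 1, 1, all ≤ ⌊14/2⌋ = 7.
No neighbour of J does as well, so J is the unique centroid.

J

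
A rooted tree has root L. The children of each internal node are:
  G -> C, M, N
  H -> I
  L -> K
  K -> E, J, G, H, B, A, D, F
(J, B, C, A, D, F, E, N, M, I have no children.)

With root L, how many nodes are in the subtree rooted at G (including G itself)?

Descendants of G (including itself): G, N, M, C. That's 4.

4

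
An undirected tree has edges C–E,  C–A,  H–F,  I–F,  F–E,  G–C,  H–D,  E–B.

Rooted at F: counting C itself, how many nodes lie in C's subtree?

Descendants of C (including itself): C, A, G. That's 3.

3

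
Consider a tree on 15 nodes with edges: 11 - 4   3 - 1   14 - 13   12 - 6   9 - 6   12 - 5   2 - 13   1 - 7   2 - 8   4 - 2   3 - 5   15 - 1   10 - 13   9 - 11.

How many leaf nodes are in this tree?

Exactly 5 nodes have a single neighbour: 7, 8, 10, 14, 15.

5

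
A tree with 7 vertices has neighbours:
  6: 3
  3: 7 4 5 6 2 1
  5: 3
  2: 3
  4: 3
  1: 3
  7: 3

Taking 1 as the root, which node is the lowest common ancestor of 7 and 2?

Path 7→root: 7 3 1; path 2→root: 2 3 1.
First common node: 3.

3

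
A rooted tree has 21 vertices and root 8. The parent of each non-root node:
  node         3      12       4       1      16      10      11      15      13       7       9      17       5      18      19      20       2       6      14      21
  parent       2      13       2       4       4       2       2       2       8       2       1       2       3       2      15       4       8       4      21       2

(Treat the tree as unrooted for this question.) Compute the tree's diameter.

Starting from 9, a farthest node is 12 at distance 6.
One longest path: 9–1–4–2–8–13–12.
So the diameter is 6.

6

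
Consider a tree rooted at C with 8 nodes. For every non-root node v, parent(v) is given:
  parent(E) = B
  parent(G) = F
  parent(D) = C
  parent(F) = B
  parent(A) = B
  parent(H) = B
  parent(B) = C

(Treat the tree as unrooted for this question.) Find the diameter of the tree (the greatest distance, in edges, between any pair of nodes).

BFS from G reaches D last, at distance 4; BFS from D confirms no node is farther.
Path: G–F–B–C–D.

4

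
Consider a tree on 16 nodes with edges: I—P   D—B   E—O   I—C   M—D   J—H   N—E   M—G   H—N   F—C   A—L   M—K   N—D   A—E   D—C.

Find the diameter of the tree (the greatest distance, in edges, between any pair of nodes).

A longest path is L-A-E-N-D-C-I-P, with 7 edges.

7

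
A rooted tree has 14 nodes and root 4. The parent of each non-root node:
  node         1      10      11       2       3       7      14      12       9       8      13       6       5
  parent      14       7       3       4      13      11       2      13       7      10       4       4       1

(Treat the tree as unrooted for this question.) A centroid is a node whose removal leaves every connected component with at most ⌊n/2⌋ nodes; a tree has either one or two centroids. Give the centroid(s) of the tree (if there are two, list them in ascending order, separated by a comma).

13

Delete 13: the remaining components have sizes 6, 6, 1. Max 6 ≤ 7, so 13 is a centroid.
Every other node leaves some component of size > 7, so the centroid is unique.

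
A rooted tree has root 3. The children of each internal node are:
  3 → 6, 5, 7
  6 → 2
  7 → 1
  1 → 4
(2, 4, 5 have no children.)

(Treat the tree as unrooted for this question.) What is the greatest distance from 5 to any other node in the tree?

The node farthest from 5 is 4, via 5 – 3 – 7 – 1 – 4 — 4 edges.

4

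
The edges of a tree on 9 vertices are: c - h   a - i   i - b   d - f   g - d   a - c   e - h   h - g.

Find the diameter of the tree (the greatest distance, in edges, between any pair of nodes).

BFS from f reaches b last, at distance 7; BFS from b confirms no node is farther.
Path: f–d–g–h–c–a–i–b.

7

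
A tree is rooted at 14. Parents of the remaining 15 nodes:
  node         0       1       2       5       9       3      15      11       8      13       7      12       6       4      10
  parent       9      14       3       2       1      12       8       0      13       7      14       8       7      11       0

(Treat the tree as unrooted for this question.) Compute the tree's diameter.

Starting from 5, a farthest node is 4 at distance 12.
One longest path: 5 - 2 - 3 - 12 - 8 - 13 - 7 - 14 - 1 - 9 - 0 - 11 - 4.
So the diameter is 12.

12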